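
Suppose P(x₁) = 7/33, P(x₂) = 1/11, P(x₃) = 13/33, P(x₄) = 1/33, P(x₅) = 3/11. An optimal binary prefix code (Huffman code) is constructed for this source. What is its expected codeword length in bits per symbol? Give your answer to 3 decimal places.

2.061 bits/symbol

Repeatedly combine the two least-probable nodes; the expected code length is the sum of the merged weights.
merge 1/33 + 1/11 → 4/33
merge 4/33 + 7/33 → 1/3
merge 3/11 + 1/3 → 20/33
merge 13/33 + 20/33 → 1
L = 4/33 + 1/3 + 20/33 + 1 = 68/33 ≈ 2.061 bits/symbol.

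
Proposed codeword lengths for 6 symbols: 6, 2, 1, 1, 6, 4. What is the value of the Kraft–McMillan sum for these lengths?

With common denominator 2^6 = 64: Σ 2^(−ℓᵢ) = 1/64 + 16/64 + 32/64 + 32/64 + 1/64 + 4/64 = 86/64 = 1.34375.

1.34375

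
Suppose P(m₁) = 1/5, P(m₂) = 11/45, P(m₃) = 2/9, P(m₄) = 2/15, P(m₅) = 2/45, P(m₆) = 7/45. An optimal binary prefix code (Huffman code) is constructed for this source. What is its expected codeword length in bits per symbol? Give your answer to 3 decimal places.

Repeatedly combine the two least-probable nodes; the expected code length is the sum of the merged weights.
merge 2/45 + 2/15 → 8/45
merge 7/45 + 8/45 → 1/3
merge 1/5 + 2/9 → 19/45
merge 11/45 + 1/3 → 26/45
merge 19/45 + 26/45 → 1
L = 8/45 + 1/3 + 19/45 + 26/45 + 1 = 113/45 ≈ 2.511 bits/symbol.

2.511 bits/symbol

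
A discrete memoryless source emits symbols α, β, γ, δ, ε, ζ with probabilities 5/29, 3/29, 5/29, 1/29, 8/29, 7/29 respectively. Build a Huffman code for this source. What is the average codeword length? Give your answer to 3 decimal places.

Repeatedly combine the two least-probable nodes; the expected code length is the sum of the merged weights.
merge 1/29 + 3/29 → 4/29
merge 4/29 + 5/29 → 9/29
merge 5/29 + 7/29 → 12/29
merge 8/29 + 9/29 → 17/29
merge 12/29 + 17/29 → 1
L = 4/29 + 9/29 + 12/29 + 17/29 + 1 = 71/29 ≈ 2.448 bits/symbol.

2.448 bits/symbol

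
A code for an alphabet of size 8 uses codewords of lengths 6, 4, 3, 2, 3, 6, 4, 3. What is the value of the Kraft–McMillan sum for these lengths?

0.78125

With common denominator 2^6 = 64: Σ 2^(−ℓᵢ) = 1/64 + 4/64 + 8/64 + 16/64 + 8/64 + 1/64 + 4/64 + 8/64 = 50/64 = 0.78125.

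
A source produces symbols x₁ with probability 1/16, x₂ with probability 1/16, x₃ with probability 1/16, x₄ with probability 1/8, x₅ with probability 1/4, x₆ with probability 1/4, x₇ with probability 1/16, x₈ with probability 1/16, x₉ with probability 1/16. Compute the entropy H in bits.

Each probability is a power of 1/2, so log₂(1/p) is an integer.
H = Σ p·log₂(1/p) = 1/16·4 + 1/16·4 + 1/16·4 + 1/8·3 + 1/4·2 + 1/4·2 + 1/16·4 + 1/16·4 + 1/16·4 = 2.875 bits.

2.875 bits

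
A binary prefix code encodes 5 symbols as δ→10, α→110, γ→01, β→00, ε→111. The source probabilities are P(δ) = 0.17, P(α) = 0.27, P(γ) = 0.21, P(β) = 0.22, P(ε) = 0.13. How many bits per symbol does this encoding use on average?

2.4 bits/symbol

L̄ = Σ pᵢ·ℓᵢ = 0.17·2 + 0.27·3 + 0.21·2 + 0.22·2 + 0.13·3 = 2.4 bits/symbol.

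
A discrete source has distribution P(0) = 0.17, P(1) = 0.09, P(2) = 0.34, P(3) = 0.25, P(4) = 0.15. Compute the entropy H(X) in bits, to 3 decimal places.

H = −Σ pᵢ log₂ pᵢ.
−0.17·log₂(0.17) = 0.4346
−0.09·log₂(0.09) = 0.3127
−0.34·log₂(0.34) = 0.5292
−0.25·log₂(0.25) = 0.5000
−0.15·log₂(0.15) = 0.4105
Sum ≈ 2.1870 → 2.187 bits.

2.187 bits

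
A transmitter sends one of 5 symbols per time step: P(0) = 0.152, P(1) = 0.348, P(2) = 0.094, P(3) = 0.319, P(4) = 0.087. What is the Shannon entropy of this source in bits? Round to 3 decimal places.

2.096 bits

H = −Σ pᵢ log₂ pᵢ.
−0.152·log₂(0.152) = 0.4131
−0.348·log₂(0.348) = 0.5299
−0.094·log₂(0.094) = 0.3207
−0.319·log₂(0.319) = 0.5258
−0.087·log₂(0.087) = 0.3065
Sum ≈ 2.0960 → 2.096 bits.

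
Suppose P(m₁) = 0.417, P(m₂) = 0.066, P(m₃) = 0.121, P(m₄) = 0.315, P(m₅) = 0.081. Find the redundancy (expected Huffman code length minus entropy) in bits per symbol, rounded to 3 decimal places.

0.026 bits

Entropy H = −Σ p log₂ p ≈ 1.9724 bits.
Huffman merges: 33/500+81/1000→147/1000; 121/1000+147/1000→67/250; 67/250+63/200→583/1000; 417/1000+583/1000→1. L = 999/500 ≈ 1.9980.
L − H = 1.9980 − 1.9724 = 0.026 bits.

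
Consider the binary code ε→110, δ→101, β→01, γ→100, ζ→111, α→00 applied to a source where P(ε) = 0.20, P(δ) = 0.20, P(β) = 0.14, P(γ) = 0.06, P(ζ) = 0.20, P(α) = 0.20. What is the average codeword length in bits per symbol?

2.66 bits/symbol

L̄ = Σ pᵢ·ℓᵢ = 0.20·3 + 0.20·3 + 0.14·2 + 0.06·3 + 0.20·3 + 0.20·2 = 2.66 bits/symbol.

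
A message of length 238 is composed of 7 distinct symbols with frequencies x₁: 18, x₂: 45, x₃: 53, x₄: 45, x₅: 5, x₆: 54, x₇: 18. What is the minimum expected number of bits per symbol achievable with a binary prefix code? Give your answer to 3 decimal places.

2.630 bits/symbol

Probabilities are the counts divided by 238.
Repeatedly combine the two least-probable nodes; the expected code length is the sum of the merged weights.
merge 5/238 + 9/119 → 23/238
merge 9/119 + 23/238 → 41/238
merge 41/238 + 45/238 → 43/119
merge 45/238 + 53/238 → 7/17
merge 27/119 + 43/119 → 10/17
merge 7/17 + 10/17 → 1
L = 23/238 + 41/238 + 43/119 + 7/17 + 10/17 + 1 = 313/119 ≈ 2.630 bits/symbol.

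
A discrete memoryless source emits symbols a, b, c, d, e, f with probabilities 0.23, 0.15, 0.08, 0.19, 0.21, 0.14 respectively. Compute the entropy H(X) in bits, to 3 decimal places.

H = −Σ pᵢ log₂ pᵢ.
−0.23·log₂(0.23) = 0.4877
−0.15·log₂(0.15) = 0.4105
−0.08·log₂(0.08) = 0.2915
−0.19·log₂(0.19) = 0.4552
−0.21·log₂(0.21) = 0.4728
−0.14·log₂(0.14) = 0.3971
Sum ≈ 2.5149 → 2.515 bits.

2.515 bits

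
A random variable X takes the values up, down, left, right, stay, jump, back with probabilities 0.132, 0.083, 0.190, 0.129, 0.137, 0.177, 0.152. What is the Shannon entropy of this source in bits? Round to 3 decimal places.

2.768 bits

H = −Σ pᵢ log₂ pᵢ.
−0.132·log₂(0.132) = 0.3856
−0.083·log₂(0.083) = 0.2980
−0.190·log₂(0.190) = 0.4552
−0.129·log₂(0.129) = 0.3811
−0.137·log₂(0.137) = 0.3929
−0.177·log₂(0.177) = 0.4422
−0.152·log₂(0.152) = 0.4131
Sum ≈ 2.7682 → 2.768 bits.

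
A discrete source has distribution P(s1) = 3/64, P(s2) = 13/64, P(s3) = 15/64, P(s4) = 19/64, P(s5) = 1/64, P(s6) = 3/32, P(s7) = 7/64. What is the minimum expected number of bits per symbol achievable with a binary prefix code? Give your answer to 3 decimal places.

2.484 bits/symbol

Repeatedly combine the two least-probable nodes; the expected code length is the sum of the merged weights.
merge 1/64 + 3/64 → 1/16
merge 1/16 + 3/32 → 5/32
merge 7/64 + 5/32 → 17/64
merge 13/64 + 15/64 → 7/16
merge 17/64 + 19/64 → 9/16
merge 7/16 + 9/16 → 1
L = 1/16 + 5/32 + 17/64 + 7/16 + 9/16 + 1 = 159/64 ≈ 2.484 bits/symbol.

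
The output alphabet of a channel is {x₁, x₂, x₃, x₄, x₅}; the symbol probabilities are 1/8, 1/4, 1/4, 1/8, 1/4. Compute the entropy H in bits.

Each probability is a power of 1/2, so log₂(1/p) is an integer.
H = Σ p·log₂(1/p) = 1/8·3 + 1/4·2 + 1/4·2 + 1/8·3 + 1/4·2 = 2.25 bits.

2.25 bits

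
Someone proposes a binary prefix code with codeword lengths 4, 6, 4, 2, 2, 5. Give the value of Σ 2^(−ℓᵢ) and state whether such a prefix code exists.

0.671875; yes

With common denominator 2^6 = 64: Σ 2^(−ℓᵢ) = 4/64 + 1/64 + 4/64 + 16/64 + 16/64 + 2/64 = 43/64 = 0.671875.
Kraft's inequality requires Σ ≤ 1; here Σ = 0.671875 ≤ 1, so such a prefix code exists.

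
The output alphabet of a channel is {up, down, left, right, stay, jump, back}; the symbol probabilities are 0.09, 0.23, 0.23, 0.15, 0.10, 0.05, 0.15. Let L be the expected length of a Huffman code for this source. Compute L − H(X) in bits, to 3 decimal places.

Entropy H = −Σ p log₂ p ≈ 2.6574 bits.
Huffman merges: 1/20+9/100→7/50; 1/10+7/50→6/25; 3/20+3/20→3/10; 23/100+23/100→23/50; 6/25+3/10→27/50; 23/50+27/50→1. L = 67/25 ≈ 2.6800.
L − H = 2.6800 − 2.6574 = 0.023 bits.

0.023 bits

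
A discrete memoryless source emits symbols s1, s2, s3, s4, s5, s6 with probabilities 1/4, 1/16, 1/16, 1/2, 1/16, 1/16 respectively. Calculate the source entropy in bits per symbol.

Each probability is a power of 1/2, so log₂(1/p) is an integer.
H = Σ p·log₂(1/p) = 1/4·2 + 1/16·4 + 1/16·4 + 1/2·1 + 1/16·4 + 1/16·4 = 2 bits.

2 bits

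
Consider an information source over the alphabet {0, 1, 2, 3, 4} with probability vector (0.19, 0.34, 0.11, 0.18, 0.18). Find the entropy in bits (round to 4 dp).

H = −Σ pᵢ log₂ pᵢ.
−0.19·log₂(0.19) = 0.4552
−0.34·log₂(0.34) = 0.5292
−0.11·log₂(0.11) = 0.3503
−0.18·log₂(0.18) = 0.4453
−0.18·log₂(0.18) = 0.4453
Sum ≈ 2.2253 → 2.2253 bits.

2.2253 bits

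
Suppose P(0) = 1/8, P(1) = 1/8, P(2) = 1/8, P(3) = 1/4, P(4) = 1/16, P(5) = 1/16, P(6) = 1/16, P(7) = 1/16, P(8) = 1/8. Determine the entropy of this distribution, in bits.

3 bits

Each probability is a power of 1/2, so log₂(1/p) is an integer.
H = Σ p·log₂(1/p) = 1/8·3 + 1/8·3 + 1/8·3 + 1/4·2 + 1/16·4 + 1/16·4 + 1/16·4 + 1/16·4 + 1/8·3 = 3 bits.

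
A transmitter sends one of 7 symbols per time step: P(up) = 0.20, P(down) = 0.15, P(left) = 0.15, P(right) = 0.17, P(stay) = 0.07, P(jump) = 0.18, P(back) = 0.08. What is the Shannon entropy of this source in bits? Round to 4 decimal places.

H = −Σ pᵢ log₂ pᵢ.
−0.20·log₂(0.20) = 0.4644
−0.15·log₂(0.15) = 0.4105
−0.15·log₂(0.15) = 0.4105
−0.17·log₂(0.17) = 0.4346
−0.07·log₂(0.07) = 0.2686
−0.18·log₂(0.18) = 0.4453
−0.08·log₂(0.08) = 0.2915
Sum ≈ 2.7254 → 2.7254 bits.

2.7254 bits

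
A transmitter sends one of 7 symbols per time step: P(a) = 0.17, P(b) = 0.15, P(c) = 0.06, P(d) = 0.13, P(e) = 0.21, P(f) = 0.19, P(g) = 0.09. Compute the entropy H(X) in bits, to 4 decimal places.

H = −Σ pᵢ log₂ pᵢ.
−0.17·log₂(0.17) = 0.4346
−0.15·log₂(0.15) = 0.4105
−0.06·log₂(0.06) = 0.2435
−0.13·log₂(0.13) = 0.3826
−0.21·log₂(0.21) = 0.4728
−0.19·log₂(0.19) = 0.4552
−0.09·log₂(0.09) = 0.3127
Sum ≈ 2.7120 → 2.7120 bits.

2.7120 bits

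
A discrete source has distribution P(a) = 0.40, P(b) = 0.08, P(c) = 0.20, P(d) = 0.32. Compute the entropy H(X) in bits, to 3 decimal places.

H = −Σ pᵢ log₂ pᵢ.
−0.40·log₂(0.40) = 0.5288
−0.08·log₂(0.08) = 0.2915
−0.20·log₂(0.20) = 0.4644
−0.32·log₂(0.32) = 0.5260
Sum ≈ 1.8107 → 1.811 bits.

1.811 bits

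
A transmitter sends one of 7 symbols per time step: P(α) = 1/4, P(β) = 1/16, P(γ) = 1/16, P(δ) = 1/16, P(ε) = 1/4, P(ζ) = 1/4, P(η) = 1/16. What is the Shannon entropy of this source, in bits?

2.5 bits

Each probability is a power of 1/2, so log₂(1/p) is an integer.
H = Σ p·log₂(1/p) = 1/4·2 + 1/16·4 + 1/16·4 + 1/16·4 + 1/4·2 + 1/4·2 + 1/16·4 = 2.5 bits.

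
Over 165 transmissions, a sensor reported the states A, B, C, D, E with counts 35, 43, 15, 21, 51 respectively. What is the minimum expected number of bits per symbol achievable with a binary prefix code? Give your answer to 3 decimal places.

Probabilities are the counts divided by 165.
Repeatedly combine the two least-probable nodes; the expected code length is the sum of the merged weights.
merge 1/11 + 7/55 → 12/55
merge 7/33 + 12/55 → 71/165
merge 43/165 + 17/55 → 94/165
merge 71/165 + 94/165 → 1
L = 12/55 + 71/165 + 94/165 + 1 = 122/55 ≈ 2.218 bits/symbol.

2.218 bits/symbol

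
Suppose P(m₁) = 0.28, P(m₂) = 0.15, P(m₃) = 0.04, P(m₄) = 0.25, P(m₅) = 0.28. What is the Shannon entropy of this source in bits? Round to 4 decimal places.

2.1247 bits

H = −Σ pᵢ log₂ pᵢ.
−0.28·log₂(0.28) = 0.5142
−0.15·log₂(0.15) = 0.4105
−0.04·log₂(0.04) = 0.1858
−0.25·log₂(0.25) = 0.5000
−0.28·log₂(0.28) = 0.5142
Sum ≈ 2.1247 → 2.1247 bits.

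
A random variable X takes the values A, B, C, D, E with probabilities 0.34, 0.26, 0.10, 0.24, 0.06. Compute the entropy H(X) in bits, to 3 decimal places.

H = −Σ pᵢ log₂ pᵢ.
−0.34·log₂(0.34) = 0.5292
−0.26·log₂(0.26) = 0.5053
−0.10·log₂(0.10) = 0.3322
−0.24·log₂(0.24) = 0.4941
−0.06·log₂(0.06) = 0.2435
Sum ≈ 2.1043 → 2.104 bits.

2.104 bits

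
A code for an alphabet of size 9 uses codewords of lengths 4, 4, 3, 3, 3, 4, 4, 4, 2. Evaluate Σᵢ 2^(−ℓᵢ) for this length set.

With common denominator 2^4 = 16: Σ 2^(−ℓᵢ) = 1/16 + 1/16 + 2/16 + 2/16 + 2/16 + 1/16 + 1/16 + 1/16 + 4/16 = 15/16 = 0.9375.

0.9375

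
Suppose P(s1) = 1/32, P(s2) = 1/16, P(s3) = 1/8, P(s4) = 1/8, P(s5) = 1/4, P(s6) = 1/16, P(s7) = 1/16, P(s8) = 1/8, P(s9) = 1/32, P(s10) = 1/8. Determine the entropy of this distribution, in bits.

Each probability is a power of 1/2, so log₂(1/p) is an integer.
H = Σ p·log₂(1/p) = 1/32·5 + 1/16·4 + 1/8·3 + 1/8·3 + 1/4·2 + 1/16·4 + 1/16·4 + 1/8·3 + 1/32·5 + 1/8·3 = 3.0625 bits.

3.0625 bits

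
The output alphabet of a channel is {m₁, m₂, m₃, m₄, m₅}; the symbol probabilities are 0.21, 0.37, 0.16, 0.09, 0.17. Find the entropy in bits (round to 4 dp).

H = −Σ pᵢ log₂ pᵢ.
−0.21·log₂(0.21) = 0.4728
−0.37·log₂(0.37) = 0.5307
−0.16·log₂(0.16) = 0.4230
−0.09·log₂(0.09) = 0.3127
−0.17·log₂(0.17) = 0.4346
Sum ≈ 2.1738 → 2.1738 bits.

2.1738 bits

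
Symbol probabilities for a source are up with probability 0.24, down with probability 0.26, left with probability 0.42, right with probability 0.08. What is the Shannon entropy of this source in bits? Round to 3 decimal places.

1.817 bits

H = −Σ pᵢ log₂ pᵢ.
−0.24·log₂(0.24) = 0.4941
−0.26·log₂(0.26) = 0.5053
−0.42·log₂(0.42) = 0.5256
−0.08·log₂(0.08) = 0.2915
Sum ≈ 1.8166 → 1.817 bits.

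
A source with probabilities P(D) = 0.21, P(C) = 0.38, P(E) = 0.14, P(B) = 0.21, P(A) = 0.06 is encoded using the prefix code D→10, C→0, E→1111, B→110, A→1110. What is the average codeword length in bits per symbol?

2.23 bits/symbol

L̄ = Σ pᵢ·ℓᵢ = 0.21·2 + 0.38·1 + 0.14·4 + 0.21·3 + 0.06·4 = 2.23 bits/symbol.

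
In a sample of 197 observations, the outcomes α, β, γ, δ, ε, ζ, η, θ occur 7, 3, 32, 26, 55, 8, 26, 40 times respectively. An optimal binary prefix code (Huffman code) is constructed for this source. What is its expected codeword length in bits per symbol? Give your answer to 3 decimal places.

Probabilities are the counts divided by 197.
Repeatedly combine the two least-probable nodes; the expected code length is the sum of the merged weights.
merge 3/197 + 7/197 → 10/197
merge 8/197 + 10/197 → 18/197
merge 18/197 + 26/197 → 44/197
merge 26/197 + 32/197 → 58/197
merge 40/197 + 44/197 → 84/197
merge 55/197 + 58/197 → 113/197
merge 84/197 + 113/197 → 1
L = 10/197 + 18/197 + 44/197 + 58/197 + 84/197 + 113/197 + 1 = 524/197 ≈ 2.660 bits/symbol.

2.660 bits/symbol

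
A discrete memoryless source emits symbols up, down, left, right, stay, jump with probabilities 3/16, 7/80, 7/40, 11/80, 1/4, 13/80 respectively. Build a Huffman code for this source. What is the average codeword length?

2.5625 bits/symbol

Repeatedly combine the two least-probable nodes; the expected code length is the sum of the merged weights.
merge 7/80 + 11/80 → 9/40
merge 13/80 + 7/40 → 27/80
merge 3/16 + 9/40 → 33/80
merge 1/4 + 27/80 → 47/80
merge 33/80 + 47/80 → 1
L = 9/40 + 27/80 + 33/80 + 47/80 + 1 = 41/16 = 2.5625 bits/symbol.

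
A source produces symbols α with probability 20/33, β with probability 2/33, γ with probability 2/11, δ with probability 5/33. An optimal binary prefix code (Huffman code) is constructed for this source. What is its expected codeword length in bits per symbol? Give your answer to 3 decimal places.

1.606 bits/symbol

Repeatedly combine the two least-probable nodes; the expected code length is the sum of the merged weights.
merge 2/33 + 5/33 → 7/33
merge 2/11 + 7/33 → 13/33
merge 13/33 + 20/33 → 1
L = 7/33 + 13/33 + 1 = 53/33 ≈ 1.606 bits/symbol.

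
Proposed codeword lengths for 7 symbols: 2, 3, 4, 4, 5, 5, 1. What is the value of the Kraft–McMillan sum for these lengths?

1.0625

With common denominator 2^5 = 32: Σ 2^(−ℓᵢ) = 8/32 + 4/32 + 2/32 + 2/32 + 1/32 + 1/32 + 16/32 = 34/32 = 1.0625.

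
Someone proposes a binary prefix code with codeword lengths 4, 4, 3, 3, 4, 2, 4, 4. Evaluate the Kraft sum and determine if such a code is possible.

With common denominator 2^4 = 16: Σ 2^(−ℓᵢ) = 1/16 + 1/16 + 2/16 + 2/16 + 1/16 + 4/16 + 1/16 + 1/16 = 13/16 = 0.8125.
Kraft's inequality requires Σ ≤ 1; here Σ = 0.8125 ≤ 1, so such a prefix code exists.

0.8125; yes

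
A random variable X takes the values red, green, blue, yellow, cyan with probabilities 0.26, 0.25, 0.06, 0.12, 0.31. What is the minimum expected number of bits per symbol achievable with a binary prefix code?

2.18 bits/symbol

Repeatedly combine the two least-probable nodes; the expected code length is the sum of the merged weights.
merge 3/50 + 3/25 → 9/50
merge 9/50 + 1/4 → 43/100
merge 13/50 + 31/100 → 57/100
merge 43/100 + 57/100 → 1
L = 9/50 + 43/100 + 57/100 + 1 = 109/50 = 2.18 bits/symbol.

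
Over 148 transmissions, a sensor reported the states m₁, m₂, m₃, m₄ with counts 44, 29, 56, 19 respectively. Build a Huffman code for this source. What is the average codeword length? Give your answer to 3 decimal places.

1.946 bits/symbol

Probabilities are the counts divided by 148.
Repeatedly combine the two least-probable nodes; the expected code length is the sum of the merged weights.
merge 19/148 + 29/148 → 12/37
merge 11/37 + 12/37 → 23/37
merge 14/37 + 23/37 → 1
L = 12/37 + 23/37 + 1 = 72/37 ≈ 1.946 bits/symbol.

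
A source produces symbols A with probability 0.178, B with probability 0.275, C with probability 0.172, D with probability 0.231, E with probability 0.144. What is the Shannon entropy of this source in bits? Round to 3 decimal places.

2.283 bits

H = −Σ pᵢ log₂ pᵢ.
−0.178·log₂(0.178) = 0.4432
−0.275·log₂(0.275) = 0.5122
−0.172·log₂(0.172) = 0.4368
−0.231·log₂(0.231) = 0.4883
−0.144·log₂(0.144) = 0.4026
Sum ≈ 2.2832 → 2.283 bits.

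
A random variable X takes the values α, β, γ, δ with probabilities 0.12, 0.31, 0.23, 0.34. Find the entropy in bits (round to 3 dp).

1.908 bits

H = −Σ pᵢ log₂ pᵢ.
−0.12·log₂(0.12) = 0.3671
−0.31·log₂(0.31) = 0.5238
−0.23·log₂(0.23) = 0.4877
−0.34·log₂(0.34) = 0.5292
Sum ≈ 1.9077 → 1.908 bits.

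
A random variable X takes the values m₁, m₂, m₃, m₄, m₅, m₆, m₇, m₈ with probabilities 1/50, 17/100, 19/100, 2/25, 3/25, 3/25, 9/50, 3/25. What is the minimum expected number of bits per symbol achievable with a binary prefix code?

2.91 bits/symbol

Repeatedly combine the two least-probable nodes; the expected code length is the sum of the merged weights.
merge 1/50 + 2/25 → 1/10
merge 1/10 + 3/25 → 11/50
merge 3/25 + 3/25 → 6/25
merge 17/100 + 9/50 → 7/20
merge 19/100 + 11/50 → 41/100
merge 6/25 + 7/20 → 59/100
merge 41/100 + 59/100 → 1
L = 1/10 + 11/50 + 6/25 + 7/20 + 41/100 + 59/100 + 1 = 291/100 = 2.91 bits/symbol.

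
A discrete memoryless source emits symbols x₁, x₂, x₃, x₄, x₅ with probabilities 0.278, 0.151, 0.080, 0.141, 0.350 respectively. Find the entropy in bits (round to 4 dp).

H = −Σ pᵢ log₂ pᵢ.
−0.278·log₂(0.278) = 0.5134
−0.151·log₂(0.151) = 0.4118
−0.080·log₂(0.080) = 0.2915
−0.141·log₂(0.141) = 0.3985
−0.350·log₂(0.350) = 0.5301
Sum ≈ 2.1454 → 2.1454 bits.

2.1454 bits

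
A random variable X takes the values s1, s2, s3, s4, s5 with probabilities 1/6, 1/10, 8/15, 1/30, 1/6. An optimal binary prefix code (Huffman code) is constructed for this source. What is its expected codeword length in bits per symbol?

Repeatedly combine the two least-probable nodes; the expected code length is the sum of the merged weights.
merge 1/30 + 1/10 → 2/15
merge 2/15 + 1/6 → 3/10
merge 1/6 + 3/10 → 7/15
merge 7/15 + 8/15 → 1
L = 2/15 + 3/10 + 7/15 + 1 = 19/10 = 1.9 bits/symbol.

1.9 bits/symbol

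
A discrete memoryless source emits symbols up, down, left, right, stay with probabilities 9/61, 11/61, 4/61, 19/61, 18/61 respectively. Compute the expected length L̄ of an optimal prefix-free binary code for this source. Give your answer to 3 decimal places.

Repeatedly combine the two least-probable nodes; the expected code length is the sum of the merged weights.
merge 4/61 + 9/61 → 13/61
merge 11/61 + 13/61 → 24/61
merge 18/61 + 19/61 → 37/61
merge 24/61 + 37/61 → 1
L = 13/61 + 24/61 + 37/61 + 1 = 135/61 ≈ 2.213 bits/symbol.

2.213 bits/symbol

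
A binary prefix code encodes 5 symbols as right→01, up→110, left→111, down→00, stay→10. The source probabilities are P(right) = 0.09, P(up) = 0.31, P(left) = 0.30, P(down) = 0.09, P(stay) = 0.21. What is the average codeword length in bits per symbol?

L̄ = Σ pᵢ·ℓᵢ = 0.09·2 + 0.31·3 + 0.30·3 + 0.09·2 + 0.21·2 = 2.61 bits/symbol.

2.61 bits/symbol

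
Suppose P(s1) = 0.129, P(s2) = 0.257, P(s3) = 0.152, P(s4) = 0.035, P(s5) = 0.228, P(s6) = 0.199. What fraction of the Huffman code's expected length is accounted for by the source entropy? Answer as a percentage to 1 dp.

Entropy H = −Σ p log₂ p ≈ 2.4171 bits.
Huffman merges: 7/200+129/1000→41/250; 19/125+41/250→79/250; 199/1000+57/250→427/1000; 257/1000+79/250→573/1000; 427/1000+573/1000→1. L = 62/25 ≈ 2.4800.
Efficiency = H/L = 2.4171/2.4800 = 97.5%.

97.5%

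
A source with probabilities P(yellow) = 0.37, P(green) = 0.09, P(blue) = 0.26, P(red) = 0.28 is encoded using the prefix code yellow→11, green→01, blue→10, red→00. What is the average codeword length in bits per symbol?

L̄ = Σ pᵢ·ℓᵢ = 0.37·2 + 0.09·2 + 0.26·2 + 0.28·2 = 2 bits/symbol.

2 bits/symbol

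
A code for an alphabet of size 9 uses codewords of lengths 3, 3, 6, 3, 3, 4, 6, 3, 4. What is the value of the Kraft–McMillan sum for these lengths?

With common denominator 2^6 = 64: Σ 2^(−ℓᵢ) = 8/64 + 8/64 + 1/64 + 8/64 + 8/64 + 4/64 + 1/64 + 8/64 + 4/64 = 50/64 = 0.78125.

0.78125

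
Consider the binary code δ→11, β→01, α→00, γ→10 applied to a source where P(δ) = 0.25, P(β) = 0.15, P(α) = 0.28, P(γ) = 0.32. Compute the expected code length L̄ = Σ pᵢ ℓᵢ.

2 bits/symbol

L̄ = Σ pᵢ·ℓᵢ = 0.25·2 + 0.15·2 + 0.28·2 + 0.32·2 = 2 bits/symbol.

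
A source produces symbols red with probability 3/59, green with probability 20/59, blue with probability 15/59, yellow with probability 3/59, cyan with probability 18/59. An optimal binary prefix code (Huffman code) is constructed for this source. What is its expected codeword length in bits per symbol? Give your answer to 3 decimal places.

2.102 bits/symbol

Repeatedly combine the two least-probable nodes; the expected code length is the sum of the merged weights.
merge 3/59 + 3/59 → 6/59
merge 6/59 + 15/59 → 21/59
merge 18/59 + 20/59 → 38/59
merge 21/59 + 38/59 → 1
L = 6/59 + 21/59 + 38/59 + 1 = 124/59 ≈ 2.102 bits/symbol.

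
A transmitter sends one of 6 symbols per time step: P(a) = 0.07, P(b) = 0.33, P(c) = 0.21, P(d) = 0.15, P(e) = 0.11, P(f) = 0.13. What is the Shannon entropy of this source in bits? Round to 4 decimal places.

H = −Σ pᵢ log₂ pᵢ.
−0.07·log₂(0.07) = 0.2686
−0.33·log₂(0.33) = 0.5278
−0.21·log₂(0.21) = 0.4728
−0.15·log₂(0.15) = 0.4105
−0.11·log₂(0.11) = 0.3503
−0.13·log₂(0.13) = 0.3826
Sum ≈ 2.4127 → 2.4127 bits.

2.4127 bits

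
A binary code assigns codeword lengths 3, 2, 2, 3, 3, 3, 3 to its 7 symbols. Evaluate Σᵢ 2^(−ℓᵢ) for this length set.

1.125

With common denominator 2^3 = 8: Σ 2^(−ℓᵢ) = 1/8 + 2/8 + 2/8 + 1/8 + 1/8 + 1/8 + 1/8 = 9/8 = 1.125.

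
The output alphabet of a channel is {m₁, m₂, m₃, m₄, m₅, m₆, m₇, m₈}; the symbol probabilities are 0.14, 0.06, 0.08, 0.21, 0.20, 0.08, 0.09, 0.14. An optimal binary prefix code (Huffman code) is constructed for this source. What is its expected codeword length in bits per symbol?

Repeatedly combine the two least-probable nodes; the expected code length is the sum of the merged weights.
merge 3/50 + 2/25 → 7/50
merge 2/25 + 9/100 → 17/100
merge 7/50 + 7/50 → 7/25
merge 7/50 + 17/100 → 31/100
merge 1/5 + 21/100 → 41/100
merge 7/25 + 31/100 → 59/100
merge 41/100 + 59/100 → 1
L = 7/50 + 17/100 + 7/25 + 31/100 + 41/100 + 59/100 + 1 = 29/10 = 2.9 bits/symbol.

2.9 bits/symbol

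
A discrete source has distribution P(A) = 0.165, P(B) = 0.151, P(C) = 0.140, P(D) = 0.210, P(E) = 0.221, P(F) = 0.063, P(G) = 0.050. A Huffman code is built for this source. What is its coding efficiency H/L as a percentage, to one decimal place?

99.2%

Entropy H = −Σ p log₂ p ≈ 2.6594 bits.
Huffman merges: 1/20+63/1000→113/1000; 113/1000+7/50→253/1000; 151/1000+33/200→79/250; 21/100+221/1000→431/1000; 253/1000+79/250→569/1000; 431/1000+569/1000→1. L = 1341/500 ≈ 2.6820.
Efficiency = H/L = 2.6594/2.6820 = 99.2%.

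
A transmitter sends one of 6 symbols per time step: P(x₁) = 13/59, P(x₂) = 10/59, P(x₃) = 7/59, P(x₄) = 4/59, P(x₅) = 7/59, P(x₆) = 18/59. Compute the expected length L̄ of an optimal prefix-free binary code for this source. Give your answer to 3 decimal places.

Repeatedly combine the two least-probable nodes; the expected code length is the sum of the merged weights.
merge 4/59 + 7/59 → 11/59
merge 7/59 + 10/59 → 17/59
merge 11/59 + 13/59 → 24/59
merge 17/59 + 18/59 → 35/59
merge 24/59 + 35/59 → 1
L = 11/59 + 17/59 + 24/59 + 35/59 + 1 = 146/59 ≈ 2.475 bits/symbol.

2.475 bits/symbol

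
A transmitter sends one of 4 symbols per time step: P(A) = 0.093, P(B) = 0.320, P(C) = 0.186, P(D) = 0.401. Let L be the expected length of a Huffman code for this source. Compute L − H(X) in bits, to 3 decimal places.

0.053 bits

Entropy H = −Σ p log₂ p ≈ 1.8247 bits.
Huffman merges: 93/1000+93/500→279/1000; 279/1000+8/25→599/1000; 401/1000+599/1000→1. L = 939/500 ≈ 1.8780.
L − H = 1.8780 − 1.8247 = 0.053 bits.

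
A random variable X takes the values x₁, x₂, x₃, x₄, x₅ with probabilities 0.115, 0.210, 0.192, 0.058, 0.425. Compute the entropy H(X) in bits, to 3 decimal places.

2.052 bits

H = −Σ pᵢ log₂ pᵢ.
−0.115·log₂(0.115) = 0.3588
−0.210·log₂(0.210) = 0.4728
−0.192·log₂(0.192) = 0.4571
−0.058·log₂(0.058) = 0.2383
−0.425·log₂(0.425) = 0.5246
Sum ≈ 2.0517 → 2.052 bits.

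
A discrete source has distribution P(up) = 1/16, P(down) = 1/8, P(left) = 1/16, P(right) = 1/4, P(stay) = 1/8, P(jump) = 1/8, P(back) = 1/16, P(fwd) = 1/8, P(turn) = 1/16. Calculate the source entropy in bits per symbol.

3 bits

Each probability is a power of 1/2, so log₂(1/p) is an integer.
H = Σ p·log₂(1/p) = 1/16·4 + 1/8·3 + 1/16·4 + 1/4·2 + 1/8·3 + 1/8·3 + 1/16·4 + 1/8·3 + 1/16·4 = 3 bits.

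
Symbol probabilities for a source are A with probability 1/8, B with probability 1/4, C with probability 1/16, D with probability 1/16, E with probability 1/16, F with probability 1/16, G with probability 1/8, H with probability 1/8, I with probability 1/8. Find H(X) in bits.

Each probability is a power of 1/2, so log₂(1/p) is an integer.
H = Σ p·log₂(1/p) = 1/8·3 + 1/4·2 + 1/16·4 + 1/16·4 + 1/16·4 + 1/16·4 + 1/8·3 + 1/8·3 + 1/8·3 = 3 bits.

3 bits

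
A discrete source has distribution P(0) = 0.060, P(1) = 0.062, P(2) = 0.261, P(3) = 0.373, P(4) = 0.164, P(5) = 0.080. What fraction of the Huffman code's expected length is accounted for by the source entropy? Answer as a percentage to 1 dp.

Entropy H = −Σ p log₂ p ≈ 2.2480 bits.
Huffman merges: 3/50+31/500→61/500; 2/25+61/500→101/500; 41/250+101/500→183/500; 261/1000+183/500→627/1000; 373/1000+627/1000→1. L = 2317/1000 ≈ 2.3170.
Efficiency = H/L = 2.2480/2.3170 = 97.0%.

97.0%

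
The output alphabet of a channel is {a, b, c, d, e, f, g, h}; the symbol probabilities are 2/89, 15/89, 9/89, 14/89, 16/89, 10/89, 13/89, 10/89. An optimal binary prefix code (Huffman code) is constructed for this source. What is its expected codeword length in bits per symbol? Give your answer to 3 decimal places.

Repeatedly combine the two least-probable nodes; the expected code length is the sum of the merged weights.
merge 2/89 + 9/89 → 11/89
merge 10/89 + 10/89 → 20/89
merge 11/89 + 13/89 → 24/89
merge 14/89 + 15/89 → 29/89
merge 16/89 + 20/89 → 36/89
merge 24/89 + 29/89 → 53/89
merge 36/89 + 53/89 → 1
L = 11/89 + 20/89 + 24/89 + 29/89 + 36/89 + 53/89 + 1 = 262/89 ≈ 2.944 bits/symbol.

2.944 bits/symbol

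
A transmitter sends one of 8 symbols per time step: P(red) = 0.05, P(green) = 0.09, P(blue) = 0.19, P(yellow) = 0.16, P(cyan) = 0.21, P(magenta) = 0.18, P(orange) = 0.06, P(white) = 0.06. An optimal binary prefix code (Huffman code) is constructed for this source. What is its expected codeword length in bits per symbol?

Repeatedly combine the two least-probable nodes; the expected code length is the sum of the merged weights.
merge 1/20 + 3/50 → 11/100
merge 3/50 + 9/100 → 3/20
merge 11/100 + 3/20 → 13/50
merge 4/25 + 9/50 → 17/50
merge 19/100 + 21/100 → 2/5
merge 13/50 + 17/50 → 3/5
merge 2/5 + 3/5 → 1
L = 11/100 + 3/20 + 13/50 + 17/50 + 2/5 + 3/5 + 1 = 143/50 = 2.86 bits/symbol.

2.86 bits/symbol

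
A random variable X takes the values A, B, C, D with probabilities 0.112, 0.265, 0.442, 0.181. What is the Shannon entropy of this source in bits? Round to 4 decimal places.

1.8284 bits

H = −Σ pᵢ log₂ pᵢ.
−0.112·log₂(0.112) = 0.3537
−0.265·log₂(0.265) = 0.5077
−0.442·log₂(0.442) = 0.5206
−0.181·log₂(0.181) = 0.4463
Sum ≈ 1.8284 → 1.8284 bits.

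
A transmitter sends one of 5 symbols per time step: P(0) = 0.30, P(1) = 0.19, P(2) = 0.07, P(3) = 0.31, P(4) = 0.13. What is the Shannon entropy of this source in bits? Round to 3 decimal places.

2.151 bits

H = −Σ pᵢ log₂ pᵢ.
−0.30·log₂(0.30) = 0.5211
−0.19·log₂(0.19) = 0.4552
−0.07·log₂(0.07) = 0.2686
−0.31·log₂(0.31) = 0.5238
−0.13·log₂(0.13) = 0.3826
Sum ≈ 2.1513 → 2.151 bits.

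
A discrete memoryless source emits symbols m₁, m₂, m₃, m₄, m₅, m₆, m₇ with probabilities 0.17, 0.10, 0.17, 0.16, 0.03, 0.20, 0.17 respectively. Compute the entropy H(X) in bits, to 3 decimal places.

2.675 bits

H = −Σ pᵢ log₂ pᵢ.
−0.17·log₂(0.17) = 0.4346
−0.10·log₂(0.10) = 0.3322
−0.17·log₂(0.17) = 0.4346
−0.16·log₂(0.16) = 0.4230
−0.03·log₂(0.03) = 0.1518
−0.20·log₂(0.20) = 0.4644
−0.17·log₂(0.17) = 0.4346
Sum ≈ 2.6751 → 2.675 bits.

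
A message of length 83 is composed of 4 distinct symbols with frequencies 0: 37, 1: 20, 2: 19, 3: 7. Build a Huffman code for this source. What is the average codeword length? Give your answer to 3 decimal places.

1.867 bits/symbol

Probabilities are the counts divided by 83.
Repeatedly combine the two least-probable nodes; the expected code length is the sum of the merged weights.
merge 7/83 + 19/83 → 26/83
merge 20/83 + 26/83 → 46/83
merge 37/83 + 46/83 → 1
L = 26/83 + 46/83 + 1 = 155/83 ≈ 1.867 bits/symbol.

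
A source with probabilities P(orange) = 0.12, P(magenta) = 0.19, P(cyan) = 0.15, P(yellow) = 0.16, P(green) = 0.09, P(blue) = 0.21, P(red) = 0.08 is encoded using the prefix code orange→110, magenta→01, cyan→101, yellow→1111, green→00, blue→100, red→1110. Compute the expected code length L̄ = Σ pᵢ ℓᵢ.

2.96 bits/symbol

L̄ = Σ pᵢ·ℓᵢ = 0.12·3 + 0.19·2 + 0.15·3 + 0.16·4 + 0.09·2 + 0.21·3 + 0.08·4 = 2.96 bits/symbol.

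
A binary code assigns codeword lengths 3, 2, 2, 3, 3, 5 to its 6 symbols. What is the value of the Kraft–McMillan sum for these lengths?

0.90625

With common denominator 2^5 = 32: Σ 2^(−ℓᵢ) = 4/32 + 8/32 + 8/32 + 4/32 + 4/32 + 1/32 = 29/32 = 0.90625.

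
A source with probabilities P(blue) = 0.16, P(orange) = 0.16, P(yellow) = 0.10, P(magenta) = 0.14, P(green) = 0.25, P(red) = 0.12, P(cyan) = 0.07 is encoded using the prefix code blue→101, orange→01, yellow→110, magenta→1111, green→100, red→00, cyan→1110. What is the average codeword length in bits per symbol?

2.93 bits/symbol

L̄ = Σ pᵢ·ℓᵢ = 0.16·3 + 0.16·2 + 0.10·3 + 0.14·4 + 0.25·3 + 0.12·2 + 0.07·4 = 2.93 bits/symbol.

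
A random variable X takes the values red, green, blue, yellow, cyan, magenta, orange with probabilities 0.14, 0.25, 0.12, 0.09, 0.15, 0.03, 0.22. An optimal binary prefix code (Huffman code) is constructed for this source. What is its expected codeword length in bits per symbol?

Repeatedly combine the two least-probable nodes; the expected code length is the sum of the merged weights.
merge 3/100 + 9/100 → 3/25
merge 3/25 + 3/25 → 6/25
merge 7/50 + 3/20 → 29/100
merge 11/50 + 6/25 → 23/50
merge 1/4 + 29/100 → 27/50
merge 23/50 + 27/50 → 1
L = 3/25 + 6/25 + 29/100 + 23/50 + 27/50 + 1 = 53/20 = 2.65 bits/symbol.

2.65 bits/symbol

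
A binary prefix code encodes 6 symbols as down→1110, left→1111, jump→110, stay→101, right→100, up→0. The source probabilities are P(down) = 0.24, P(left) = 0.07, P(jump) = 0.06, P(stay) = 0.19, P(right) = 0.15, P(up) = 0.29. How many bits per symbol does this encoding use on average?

L̄ = Σ pᵢ·ℓᵢ = 0.24·4 + 0.07·4 + 0.06·3 + 0.19·3 + 0.15·3 + 0.29·1 = 2.73 bits/symbol.

2.73 bits/symbol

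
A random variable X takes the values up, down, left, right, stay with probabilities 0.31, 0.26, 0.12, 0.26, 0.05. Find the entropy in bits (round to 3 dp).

H = −Σ pᵢ log₂ pᵢ.
−0.31·log₂(0.31) = 0.5238
−0.26·log₂(0.26) = 0.5053
−0.12·log₂(0.12) = 0.3671
−0.26·log₂(0.26) = 0.5053
−0.05·log₂(0.05) = 0.2161
Sum ≈ 2.1175 → 2.118 bits.

2.118 bits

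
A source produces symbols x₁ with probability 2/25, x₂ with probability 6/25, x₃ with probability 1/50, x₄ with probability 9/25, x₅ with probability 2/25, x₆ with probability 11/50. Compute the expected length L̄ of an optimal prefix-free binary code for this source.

Repeatedly combine the two least-probable nodes; the expected code length is the sum of the merged weights.
merge 1/50 + 2/25 → 1/10
merge 2/25 + 1/10 → 9/50
merge 9/50 + 11/50 → 2/5
merge 6/25 + 9/25 → 3/5
merge 2/5 + 3/5 → 1
L = 1/10 + 9/50 + 2/5 + 3/5 + 1 = 57/25 = 2.28 bits/symbol.

2.28 bits/symbol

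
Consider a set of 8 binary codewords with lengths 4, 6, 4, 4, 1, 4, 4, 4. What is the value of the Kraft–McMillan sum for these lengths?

0.890625

With common denominator 2^6 = 64: Σ 2^(−ℓᵢ) = 4/64 + 1/64 + 4/64 + 4/64 + 32/64 + 4/64 + 4/64 + 4/64 = 57/64 = 0.890625.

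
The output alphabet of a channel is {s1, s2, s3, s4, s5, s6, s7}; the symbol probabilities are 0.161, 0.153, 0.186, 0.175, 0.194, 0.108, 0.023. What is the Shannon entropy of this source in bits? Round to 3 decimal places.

2.661 bits

H = −Σ pᵢ log₂ pᵢ.
−0.161·log₂(0.161) = 0.4242
−0.153·log₂(0.153) = 0.4144
−0.186·log₂(0.186) = 0.4514
−0.175·log₂(0.175) = 0.4401
−0.194·log₂(0.194) = 0.4590
−0.108·log₂(0.108) = 0.3468
−0.023·log₂(0.023) = 0.1252
Sum ≈ 2.6609 → 2.661 bits.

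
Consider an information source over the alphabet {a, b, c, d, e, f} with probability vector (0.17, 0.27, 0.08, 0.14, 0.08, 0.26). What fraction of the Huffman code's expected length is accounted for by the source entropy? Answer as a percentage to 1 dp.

Entropy H = −Σ p log₂ p ≈ 2.4300 bits.
Huffman merges: 2/25+2/25→4/25; 7/50+4/25→3/10; 17/100+13/50→43/100; 27/100+3/10→57/100; 43/100+57/100→1. L = 123/50 ≈ 2.4600.
Efficiency = H/L = 2.4300/2.4600 = 98.8%.

98.8%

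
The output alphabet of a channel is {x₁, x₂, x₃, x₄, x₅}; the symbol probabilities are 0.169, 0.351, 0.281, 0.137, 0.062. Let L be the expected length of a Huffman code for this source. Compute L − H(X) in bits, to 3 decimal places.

Entropy H = −Σ p log₂ p ≈ 2.1199 bits.
Huffman merges: 31/500+137/1000→199/1000; 169/1000+199/1000→46/125; 281/1000+351/1000→79/125; 46/125+79/125→1. L = 2199/1000 ≈ 2.1990.
L − H = 2.1990 − 2.1199 = 0.079 bits.

0.079 bits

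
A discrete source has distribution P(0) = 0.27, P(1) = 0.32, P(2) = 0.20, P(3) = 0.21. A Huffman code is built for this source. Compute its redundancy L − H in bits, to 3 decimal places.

Entropy H = −Σ p log₂ p ≈ 1.9733 bits.
Huffman merges: 1/5+21/100→41/100; 27/100+8/25→59/100; 41/100+59/100→1. L = 2 ≈ 2.0000.
L − H = 2.0000 − 1.9733 = 0.027 bits.

0.027 bits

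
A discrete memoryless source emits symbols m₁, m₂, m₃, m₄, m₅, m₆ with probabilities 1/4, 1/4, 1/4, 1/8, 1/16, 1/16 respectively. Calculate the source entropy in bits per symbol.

2.375 bits

Each probability is a power of 1/2, so log₂(1/p) is an integer.
H = Σ p·log₂(1/p) = 1/4·2 + 1/4·2 + 1/4·2 + 1/8·3 + 1/16·4 + 1/16·4 = 2.375 bits.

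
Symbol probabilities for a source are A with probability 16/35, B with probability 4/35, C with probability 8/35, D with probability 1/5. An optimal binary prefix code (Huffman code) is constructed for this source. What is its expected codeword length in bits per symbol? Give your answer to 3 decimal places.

Repeatedly combine the two least-probable nodes; the expected code length is the sum of the merged weights.
merge 4/35 + 1/5 → 11/35
merge 8/35 + 11/35 → 19/35
merge 16/35 + 19/35 → 1
L = 11/35 + 19/35 + 1 = 13/7 ≈ 1.857 bits/symbol.

1.857 bits/symbol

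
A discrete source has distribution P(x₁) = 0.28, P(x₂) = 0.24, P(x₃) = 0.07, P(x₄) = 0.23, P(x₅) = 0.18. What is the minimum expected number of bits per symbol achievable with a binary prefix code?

2.25 bits/symbol

Repeatedly combine the two least-probable nodes; the expected code length is the sum of the merged weights.
merge 7/100 + 9/50 → 1/4
merge 23/100 + 6/25 → 47/100
merge 1/4 + 7/25 → 53/100
merge 47/100 + 53/100 → 1
L = 1/4 + 47/100 + 53/100 + 1 = 9/4 = 2.25 bits/symbol.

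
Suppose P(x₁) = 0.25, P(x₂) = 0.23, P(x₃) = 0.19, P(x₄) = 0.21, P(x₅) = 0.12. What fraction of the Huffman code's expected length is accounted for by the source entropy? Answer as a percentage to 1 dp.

98.8%

Entropy H = −Σ p log₂ p ≈ 2.2828 bits.
Huffman merges: 3/25+19/100→31/100; 21/100+23/100→11/25; 1/4+31/100→14/25; 11/25+14/25→1. L = 231/100 ≈ 2.3100.
Efficiency = H/L = 2.2828/2.3100 = 98.8%.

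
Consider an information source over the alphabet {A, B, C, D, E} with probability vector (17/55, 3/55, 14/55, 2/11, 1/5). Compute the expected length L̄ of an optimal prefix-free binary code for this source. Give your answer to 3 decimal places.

Repeatedly combine the two least-probable nodes; the expected code length is the sum of the merged weights.
merge 3/55 + 2/11 → 13/55
merge 1/5 + 13/55 → 24/55
merge 14/55 + 17/55 → 31/55
merge 24/55 + 31/55 → 1
L = 13/55 + 24/55 + 31/55 + 1 = 123/55 ≈ 2.236 bits/symbol.

2.236 bits/symbol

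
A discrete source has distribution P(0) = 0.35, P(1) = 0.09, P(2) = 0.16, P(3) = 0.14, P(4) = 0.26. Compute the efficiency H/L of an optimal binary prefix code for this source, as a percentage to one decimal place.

97.2%

Entropy H = −Σ p log₂ p ≈ 2.1682 bits.
Huffman merges: 9/100+7/50→23/100; 4/25+23/100→39/100; 13/50+7/20→61/100; 39/100+61/100→1. L = 223/100 ≈ 2.2300.
Efficiency = H/L = 2.1682/2.2300 = 97.2%.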